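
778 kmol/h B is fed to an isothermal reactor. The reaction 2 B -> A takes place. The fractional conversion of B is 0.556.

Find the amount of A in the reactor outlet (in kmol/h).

216 kmol/h

B reacted = 0.556 × 778 = 432.6 kmol/h; ν_B = −2, so ξ = 432.6/2 = 216.3 kmol/h.
Outlet amounts (n = n₀ + ν ξ):
  B: 778 − 2(216.3) = 345.4
  A: 0 + 1(216.3) = 216.3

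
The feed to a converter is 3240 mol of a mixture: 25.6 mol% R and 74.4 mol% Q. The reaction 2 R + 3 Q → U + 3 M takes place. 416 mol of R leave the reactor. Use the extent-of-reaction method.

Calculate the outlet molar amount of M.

For R: n = n₀ − 2ξ → 416 = 829.4 − 2ξ, giving ξ = 206.7 mol.
Outlet amounts (n = n₀ + ν ξ):
  R: 829.4 − 2(206.7) = 416
  Q: 2411 − 3(206.7) = 1790
  U: 0 + 1(206.7) = 206.7
  M: 0 + 3(206.7) = 620.2

620 mol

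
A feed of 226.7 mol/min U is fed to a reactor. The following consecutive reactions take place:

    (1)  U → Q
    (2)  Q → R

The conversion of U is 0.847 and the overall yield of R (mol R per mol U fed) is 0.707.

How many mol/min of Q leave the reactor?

Conversion of U: U consumed = 1ξ₁ = 0.847 × 226.7 → ξ₁ = 192 mol/min.
Yield of R: 1ξ₂ / 226.7 = 0.707 → ξ₂ = 160.3 mol/min.
Outlet amounts (n = n₀ + Σ ν·ξ):
  U: 226.7 − 1(192) = 34.69
  Q: 0 + 1(192) − 1(160.3) = 31.74
  R: 0 + 1(160.3) = 160.3

31.7 mol/min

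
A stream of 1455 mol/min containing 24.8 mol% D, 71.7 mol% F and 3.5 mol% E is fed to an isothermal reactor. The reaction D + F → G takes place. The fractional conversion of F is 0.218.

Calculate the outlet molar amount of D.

133 mol/min

F reacted = 0.218 × 1043 = 227.4 mol/min; ν_F = −1, so ξ = 227.4/1 = 227.4 mol/min.
Outlet amounts (n = n₀ + ν ξ):
  D: 360.8 − 1(227.4) = 133.4
  F: 1043 − 1(227.4) = 815.8
  G: 0 + 1(227.4) = 227.4
  E: 50.92 (inert)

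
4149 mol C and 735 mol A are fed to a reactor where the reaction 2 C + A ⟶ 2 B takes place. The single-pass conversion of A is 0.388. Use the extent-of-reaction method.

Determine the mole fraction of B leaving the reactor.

A reacted = 0.388 × 735 = 285.2 mol; ν_A = −1, so ξ = 285.2/1 = 285.2 mol.
Outlet amounts (n = n₀ + ν ξ):
  C: 4149 − 2(285.2) = 3579
  A: 735 − 1(285.2) = 449.8
  B: 0 + 2(285.2) = 570.4
Total out = 4599 mol; y_B = 570.4 / 4599 = 0.124.

0.124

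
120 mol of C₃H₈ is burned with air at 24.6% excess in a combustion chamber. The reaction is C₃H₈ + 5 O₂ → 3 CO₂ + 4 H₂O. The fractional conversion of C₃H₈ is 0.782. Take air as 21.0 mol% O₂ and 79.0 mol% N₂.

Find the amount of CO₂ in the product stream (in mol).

Stoichiometric O₂ = 5 × 120 = 600 mol; O₂ fed = 600 × 1.246 = 747.6 mol.
N₂ fed = 747.6 × 79/21 = 2812 mol.
Fuel reacted = 0.782 × 120 → ξ = 93.84 mol.
Outlet (n = n₀ + ν ξ):
  C₃H₈: 120 − 1(93.84) = 26.16
  O₂: 747.6 − 5(93.84) = 278.4
  N₂: 2812 (inert)
  CO₂: 0 + 3(93.84) = 281.5
  H₂O: 0 + 4(93.84) = 375.4

282 mol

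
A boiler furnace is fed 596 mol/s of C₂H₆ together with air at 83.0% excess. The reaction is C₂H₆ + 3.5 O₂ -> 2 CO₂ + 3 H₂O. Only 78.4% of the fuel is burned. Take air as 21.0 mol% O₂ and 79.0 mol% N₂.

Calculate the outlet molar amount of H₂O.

Stoichiometric O₂ = 3.5 × 596 = 2086 mol/s; O₂ fed = 2086 × 1.830 = 3817 mol/s.
N₂ fed = 3817 × 79/21 = 14360 mol/s.
Fuel reacted = 0.784 × 596 → ξ = 467.3 mol/s.
Outlet (n = n₀ + ν ξ):
  C₂H₆: 596 − 1(467.3) = 128.7
  O₂: 3817 − 3.5(467.3) = 2182
  N₂: 14360 (inert)
  CO₂: 0 + 2(467.3) = 934.5
  H₂O: 0 + 3(467.3) = 1402

1400 mol/s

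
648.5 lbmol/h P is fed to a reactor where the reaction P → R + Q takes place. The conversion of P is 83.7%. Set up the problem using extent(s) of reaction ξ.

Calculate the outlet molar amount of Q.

P reacted = 0.837 × 648.5 = 542.8 lbmol/h; ν_P = −1, so ξ = 542.8/1 = 542.8 lbmol/h.
Outlet amounts (n = n₀ + ν ξ):
  P: 648.5 − 1(542.8) = 105.7
  R: 0 + 1(542.8) = 542.8
  Q: 0 + 1(542.8) = 542.8

543 lbmol/h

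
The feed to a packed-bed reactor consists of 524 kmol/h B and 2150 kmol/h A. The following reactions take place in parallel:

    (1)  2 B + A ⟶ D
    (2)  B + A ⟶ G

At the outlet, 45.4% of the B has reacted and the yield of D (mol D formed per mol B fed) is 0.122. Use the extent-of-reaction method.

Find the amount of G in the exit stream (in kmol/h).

Yield of D: 1ξ₁ / 524 = 0.122 → ξ₁ = 63.93 kmol/h.
Conversion of B: 2ξ₁ + 1ξ₂ = 0.454 × 524 = 237.9 → ξ₂ = 110 kmol/h.
Outlet amounts (n = n₀ + Σ ν·ξ):
  B: 524 − 2(63.93) − 1(110) = 286.1
  A: 2150 − 1(63.93) − 1(110) = 1976
  D: 0 + 1(63.93) = 63.93
  G: 0 + 1(110) = 110

110 kmol/h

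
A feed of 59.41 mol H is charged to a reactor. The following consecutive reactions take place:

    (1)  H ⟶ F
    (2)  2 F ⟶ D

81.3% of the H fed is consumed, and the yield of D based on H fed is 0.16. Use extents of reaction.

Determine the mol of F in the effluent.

Conversion of H: H consumed = 1ξ₁ = 0.813 × 59.41 → ξ₁ = 48.3 mol.
Yield of D: 1ξ₂ / 59.41 = 0.16 → ξ₂ = 9.506 mol.
Outlet amounts (n = n₀ + Σ ν·ξ):
  H: 59.41 − 1(48.3) = 11.11
  F: 0 + 1(48.3) − 2(9.506) = 29.29
  D: 0 + 1(9.506) = 9.506

29.3 mol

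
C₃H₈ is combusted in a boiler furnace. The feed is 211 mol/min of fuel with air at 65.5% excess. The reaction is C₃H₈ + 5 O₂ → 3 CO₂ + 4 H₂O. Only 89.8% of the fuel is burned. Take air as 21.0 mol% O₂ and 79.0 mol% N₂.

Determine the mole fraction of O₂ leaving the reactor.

0.0916

Stoichiometric O₂ = 5 × 211 = 1055 mol/min; O₂ fed = 1055 × 1.655 = 1746 mol/min.
N₂ fed = 1746 × 79/21 = 6568 mol/min.
Fuel reacted = 0.898 × 211 → ξ = 189.5 mol/min.
Outlet (n = n₀ + ν ξ):
  C₃H₈: 211 − 1(189.5) = 21.52
  O₂: 1746 − 5(189.5) = 798.6
  N₂: 6568 (inert)
  CO₂: 0 + 3(189.5) = 568.4
  H₂O: 0 + 4(189.5) = 757.9
Total out = 8715 mol/min; y_O₂ = 798.6 / 8715 = 0.09164.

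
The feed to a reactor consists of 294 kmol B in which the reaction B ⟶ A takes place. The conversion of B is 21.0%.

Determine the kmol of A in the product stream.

61.7 kmol

B reacted = 0.21 × 294 = 61.74 kmol; ν_B = −1, so ξ = 61.74/1 = 61.74 kmol.
Outlet amounts (n = n₀ + ν ξ):
  B: 294 − 1(61.74) = 232.3
  A: 0 + 1(61.74) = 61.74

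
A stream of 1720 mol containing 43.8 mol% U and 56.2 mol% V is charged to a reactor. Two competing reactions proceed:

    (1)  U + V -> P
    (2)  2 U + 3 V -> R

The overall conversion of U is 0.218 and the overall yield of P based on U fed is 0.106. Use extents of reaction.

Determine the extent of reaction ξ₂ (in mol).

ξ₂ = 42.2 mol

Yield of P: 1ξ₁ / 753.4 = 0.106 → ξ₁ = 79.86 mol.
Conversion of U: 1ξ₁ + 2ξ₂ = 0.218 × 753.4 = 164.2 → ξ₂ = 42.19 mol.
Outlet amounts (n = n₀ + Σ ν·ξ):
  U: 753.4 − 1(79.86) − 2(42.19) = 589.1
  V: 966.6 − 1(79.86) − 3(42.19) = 760.2
  P: 0 + 1(79.86) = 79.86
  R: 0 + 1(42.19) = 42.19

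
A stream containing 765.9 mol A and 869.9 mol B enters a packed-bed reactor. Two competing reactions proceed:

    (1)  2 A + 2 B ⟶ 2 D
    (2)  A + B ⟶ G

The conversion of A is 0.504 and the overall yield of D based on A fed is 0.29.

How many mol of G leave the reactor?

164 mol

Yield of D: 2ξ₁ / 765.9 = 0.29 → ξ₁ = 111.1 mol.
Conversion of A: 2ξ₁ + 1ξ₂ = 0.504 × 765.9 = 386 → ξ₂ = 163.9 mol.
Outlet amounts (n = n₀ + Σ ν·ξ):
  A: 765.9 − 2(111.1) − 1(163.9) = 379.9
  B: 869.9 − 2(111.1) − 1(163.9) = 483.9
  D: 0 + 2(111.1) = 222.1
  G: 0 + 1(163.9) = 163.9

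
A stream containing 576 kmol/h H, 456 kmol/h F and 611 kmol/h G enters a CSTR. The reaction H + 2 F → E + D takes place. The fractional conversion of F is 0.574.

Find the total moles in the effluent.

F reacted = 0.574 × 456 = 261.7 kmol/h; ν_F = −2, so ξ = 261.7/2 = 130.9 kmol/h.
Outlet amounts (n = n₀ + ν ξ):
  H: 576 − 1(130.9) = 445.1
  F: 456 − 2(130.9) = 194.3
  E: 0 + 1(130.9) = 130.9
  D: 0 + 1(130.9) = 130.9
  G: 611 (inert)
Total out = 445.1 + 194.3 + 130.9 + 130.9 + 611 = 1512 kmol/h.

1510 kmol/h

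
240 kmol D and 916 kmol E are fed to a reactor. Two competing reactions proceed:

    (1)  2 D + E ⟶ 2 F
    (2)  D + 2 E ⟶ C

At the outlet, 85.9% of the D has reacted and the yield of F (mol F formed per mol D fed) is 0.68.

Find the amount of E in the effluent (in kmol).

748 kmol

Yield of F: 2ξ₁ / 240 = 0.68 → ξ₁ = 81.6 kmol.
Conversion of D: 2ξ₁ + 1ξ₂ = 0.859 × 240 = 206.2 → ξ₂ = 42.96 kmol.
Outlet amounts (n = n₀ + Σ ν·ξ):
  D: 240 − 2(81.6) − 1(42.96) = 33.84
  E: 916 − 1(81.6) − 2(42.96) = 748.5
  F: 0 + 2(81.6) = 163.2
  C: 0 + 1(42.96) = 42.96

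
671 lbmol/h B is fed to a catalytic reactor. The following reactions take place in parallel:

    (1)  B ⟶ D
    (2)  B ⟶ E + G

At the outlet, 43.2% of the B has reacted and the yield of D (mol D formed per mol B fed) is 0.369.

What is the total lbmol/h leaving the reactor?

Yield of D: 1ξ₁ / 671 = 0.369 → ξ₁ = 247.6 lbmol/h.
Conversion of B: 1ξ₁ + 1ξ₂ = 0.432 × 671 = 289.9 → ξ₂ = 42.27 lbmol/h.
Outlet amounts (n = n₀ + Σ ν·ξ):
  B: 671 − 1(247.6) − 1(42.27) = 381.1
  D: 0 + 1(247.6) = 247.6
  E: 0 + 1(42.27) = 42.27
  G: 0 + 1(42.27) = 42.27
Total out = 381.1 + 247.6 + 42.27 + 42.27 = 713.3 lbmol/h.

713 lbmol/h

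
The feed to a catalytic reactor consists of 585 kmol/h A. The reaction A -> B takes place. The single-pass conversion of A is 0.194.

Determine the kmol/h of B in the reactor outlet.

113 kmol/h

A reacted = 0.194 × 585 = 113.5 kmol/h; ν_A = −1, so ξ = 113.5/1 = 113.5 kmol/h.
Outlet amounts (n = n₀ + ν ξ):
  A: 585 − 1(113.5) = 471.5
  B: 0 + 1(113.5) = 113.5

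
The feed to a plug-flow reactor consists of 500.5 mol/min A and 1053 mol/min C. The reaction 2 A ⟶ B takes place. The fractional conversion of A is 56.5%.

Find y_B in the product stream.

0.1

A reacted = 0.565 × 500.5 = 282.8 mol/min; ν_A = −2, so ξ = 282.8/2 = 141.4 mol/min.
Outlet amounts (n = n₀ + ν ξ):
  A: 500.5 − 2(141.4) = 217.7
  B: 0 + 1(141.4) = 141.4
  C: 1053 (inert)
Total out = 1412 mol/min; y_B = 141.4 / 1412 = 0.1001.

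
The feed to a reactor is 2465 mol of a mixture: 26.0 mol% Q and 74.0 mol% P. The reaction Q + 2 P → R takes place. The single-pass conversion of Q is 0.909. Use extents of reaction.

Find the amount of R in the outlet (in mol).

Q reacted = 0.909 × 640.9 = 582.6 mol; ν_Q = −1, so ξ = 582.6/1 = 582.6 mol.
Outlet amounts (n = n₀ + ν ξ):
  Q: 640.9 − 1(582.6) = 58.32
  P: 1824 − 2(582.6) = 658.9
  R: 0 + 1(582.6) = 582.6

583 mol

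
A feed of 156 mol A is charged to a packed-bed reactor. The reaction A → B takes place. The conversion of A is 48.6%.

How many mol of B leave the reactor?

75.8 mol

A reacted = 0.486 × 156 = 75.82 mol; ν_A = −1, so ξ = 75.82/1 = 75.82 mol.
Outlet amounts (n = n₀ + ν ξ):
  A: 156 − 1(75.82) = 80.18
  B: 0 + 1(75.82) = 75.82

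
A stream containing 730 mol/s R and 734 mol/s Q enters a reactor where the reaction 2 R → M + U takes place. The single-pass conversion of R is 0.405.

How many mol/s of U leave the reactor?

148 mol/s

R reacted = 0.405 × 730 = 295.7 mol/s; ν_R = −2, so ξ = 295.7/2 = 147.8 mol/s.
Outlet amounts (n = n₀ + ν ξ):
  R: 730 − 2(147.8) = 434.3
  M: 0 + 1(147.8) = 147.8
  U: 0 + 1(147.8) = 147.8
  Q: 734 (inert)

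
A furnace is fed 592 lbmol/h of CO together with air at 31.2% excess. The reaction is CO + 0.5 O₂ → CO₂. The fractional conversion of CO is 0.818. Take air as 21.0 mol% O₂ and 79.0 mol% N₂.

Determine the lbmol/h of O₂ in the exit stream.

146 lbmol/h

Stoichiometric O₂ = 0.5 × 592 = 296 lbmol/h; O₂ fed = 296 × 1.312 = 388.4 lbmol/h.
N₂ fed = 388.4 × 79/21 = 1461 lbmol/h.
Fuel reacted = 0.818 × 592 → ξ = 484.3 lbmol/h.
Outlet (n = n₀ + ν ξ):
  CO: 592 − 1(484.3) = 107.7
  O₂: 388.4 − 0.5(484.3) = 146.2
  N₂: 1461 (inert)
  CO₂: 0 + 1(484.3) = 484.3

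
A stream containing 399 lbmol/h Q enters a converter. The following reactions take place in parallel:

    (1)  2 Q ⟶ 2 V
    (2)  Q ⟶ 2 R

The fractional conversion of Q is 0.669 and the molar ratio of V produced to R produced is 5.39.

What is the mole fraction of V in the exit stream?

Conversion of Q: Q consumed = 0.669 × 399 = 266.9 lbmol/h = 2ξ₁ + 1ξ₂.
Selectivity: 2ξ₁ / (2ξ₂) = 5.39 → ξ₁ = 5.39 ξ₂.
Substitute: (2·5.39 + 1) ξ₂ = 266.9 → ξ₂ = 22.66 lbmol/h, ξ₁ = 122.1 lbmol/h.
Outlet amounts (n = n₀ + Σ ν·ξ):
  Q: 399 − 2(122.1) − 1(22.66) = 132.1
  V: 0 + 2(122.1) = 244.3
  R: 0 + 2(22.66) = 45.32
Total out = 421.7 lbmol/h; y_V = 244.3 / 421.7 = 0.5793.

0.579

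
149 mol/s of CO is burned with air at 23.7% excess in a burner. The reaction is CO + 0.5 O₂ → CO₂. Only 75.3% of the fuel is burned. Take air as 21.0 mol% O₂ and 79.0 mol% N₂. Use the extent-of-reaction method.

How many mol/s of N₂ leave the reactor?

347 mol/s

Stoichiometric O₂ = 0.5 × 149 = 74.5 mol/s; O₂ fed = 74.5 × 1.237 = 92.16 mol/s.
N₂ fed = 92.16 × 79/21 = 346.7 mol/s.
Fuel reacted = 0.753 × 149 → ξ = 112.2 mol/s.
Outlet (n = n₀ + ν ξ):
  CO: 149 − 1(112.2) = 36.8
  O₂: 92.16 − 0.5(112.2) = 36.06
  N₂: 346.7 (inert)
  CO₂: 0 + 1(112.2) = 112.2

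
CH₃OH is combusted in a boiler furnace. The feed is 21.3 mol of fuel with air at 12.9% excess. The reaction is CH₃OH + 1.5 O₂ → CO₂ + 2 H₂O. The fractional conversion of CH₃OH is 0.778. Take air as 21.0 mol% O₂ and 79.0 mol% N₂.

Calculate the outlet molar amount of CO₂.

16.6 mol

Stoichiometric O₂ = 1.5 × 21.3 = 31.95 mol; O₂ fed = 31.95 × 1.129 = 36.07 mol.
N₂ fed = 36.07 × 79/21 = 135.7 mol.
Fuel reacted = 0.778 × 21.3 → ξ = 16.57 mol.
Outlet (n = n₀ + ν ξ):
  CH₃OH: 21.3 − 1(16.57) = 4.729
  O₂: 36.07 − 1.5(16.57) = 11.21
  N₂: 135.7 (inert)
  CO₂: 0 + 1(16.57) = 16.57
  H₂O: 0 + 2(16.57) = 33.14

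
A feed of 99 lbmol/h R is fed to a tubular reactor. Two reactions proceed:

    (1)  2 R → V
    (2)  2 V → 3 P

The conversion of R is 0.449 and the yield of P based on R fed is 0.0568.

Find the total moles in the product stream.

Conversion of R: R consumed = 2ξ₁ = 0.449 × 99 → ξ₁ = 22.23 lbmol/h.
Yield of P: 3ξ₂ / 99 = 0.0568 → ξ₂ = 1.874 lbmol/h.
Outlet amounts (n = n₀ + Σ ν·ξ):
  R: 99 − 2(22.23) = 54.55
  V: 0 + 1(22.23) − 2(1.874) = 18.48
  P: 0 + 3(1.874) = 5.623
Total out = 54.55 + 18.48 + 5.623 = 78.65 lbmol/h.

78.6 lbmol/h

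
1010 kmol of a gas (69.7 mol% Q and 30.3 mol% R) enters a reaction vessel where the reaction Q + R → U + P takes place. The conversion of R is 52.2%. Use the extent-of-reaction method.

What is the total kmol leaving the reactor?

1010 kmol

R reacted = 0.522 × 306 = 159.7 kmol; ν_R = −1, so ξ = 159.7/1 = 159.7 kmol.
Outlet amounts (n = n₀ + ν ξ):
  Q: 704 − 1(159.7) = 544.2
  R: 306 − 1(159.7) = 146.3
  U: 0 + 1(159.7) = 159.7
  P: 0 + 1(159.7) = 159.7
Total out = 544.2 + 146.3 + 159.7 + 159.7 = 1010 kmol.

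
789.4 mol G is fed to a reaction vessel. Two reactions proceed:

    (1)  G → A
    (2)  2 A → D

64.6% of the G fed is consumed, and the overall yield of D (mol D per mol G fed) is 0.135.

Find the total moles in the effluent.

683 mol

Conversion of G: G consumed = 1ξ₁ = 0.646 × 789.4 → ξ₁ = 510 mol.
Yield of D: 1ξ₂ / 789.4 = 0.135 → ξ₂ = 106.6 mol.
Outlet amounts (n = n₀ + Σ ν·ξ):
  G: 789.4 − 1(510) = 279.4
  A: 0 + 1(510) − 2(106.6) = 296.8
  D: 0 + 1(106.6) = 106.6
Total out = 279.4 + 296.8 + 106.6 = 682.8 mol.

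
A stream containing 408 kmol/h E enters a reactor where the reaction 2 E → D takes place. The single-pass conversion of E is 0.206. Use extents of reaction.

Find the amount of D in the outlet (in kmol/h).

42 kmol/h

E reacted = 0.206 × 408 = 84.05 kmol/h; ν_E = −2, so ξ = 84.05/2 = 42.02 kmol/h.
Outlet amounts (n = n₀ + ν ξ):
  E: 408 − 2(42.02) = 324
  D: 0 + 1(42.02) = 42.02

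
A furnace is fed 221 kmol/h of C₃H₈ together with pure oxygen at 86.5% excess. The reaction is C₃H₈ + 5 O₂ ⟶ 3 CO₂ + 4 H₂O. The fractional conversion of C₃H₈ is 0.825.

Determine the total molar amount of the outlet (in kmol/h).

Stoichiometric O₂ = 5 × 221 = 1105 kmol/h; O₂ fed = 1105 × 1.865 = 2061 kmol/h.
Fuel reacted = 0.825 × 221 → ξ = 182.3 kmol/h.
Outlet (n = n₀ + ν ξ):
  C₃H₈: 221 − 1(182.3) = 38.68
  O₂: 2061 − 5(182.3) = 1149
  CO₂: 0 + 3(182.3) = 547
  H₂O: 0 + 4(182.3) = 729.3
Total out = 38.68 + 1149 + 547 + 729.3 = 2464 kmol/h.

2460 kmol/h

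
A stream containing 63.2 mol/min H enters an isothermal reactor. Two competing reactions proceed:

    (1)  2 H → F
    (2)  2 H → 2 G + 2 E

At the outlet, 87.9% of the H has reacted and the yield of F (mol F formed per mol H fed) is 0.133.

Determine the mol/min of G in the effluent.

38.7 mol/min

Yield of F: 1ξ₁ / 63.2 = 0.133 → ξ₁ = 8.406 mol/min.
Conversion of H: 2ξ₁ + 2ξ₂ = 0.879 × 63.2 = 55.55 → ξ₂ = 19.37 mol/min.
Outlet amounts (n = n₀ + Σ ν·ξ):
  H: 63.2 − 2(8.406) − 2(19.37) = 7.647
  F: 0 + 1(8.406) = 8.406
  G: 0 + 2(19.37) = 38.74
  E: 0 + 2(19.37) = 38.74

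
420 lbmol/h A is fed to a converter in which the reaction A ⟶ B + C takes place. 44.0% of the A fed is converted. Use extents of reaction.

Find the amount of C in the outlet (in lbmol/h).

A reacted = 0.44 × 420 = 184.8 lbmol/h; ν_A = −1, so ξ = 184.8/1 = 184.8 lbmol/h.
Outlet amounts (n = n₀ + ν ξ):
  A: 420 − 1(184.8) = 235.2
  B: 0 + 1(184.8) = 184.8
  C: 0 + 1(184.8) = 184.8

185 lbmol/h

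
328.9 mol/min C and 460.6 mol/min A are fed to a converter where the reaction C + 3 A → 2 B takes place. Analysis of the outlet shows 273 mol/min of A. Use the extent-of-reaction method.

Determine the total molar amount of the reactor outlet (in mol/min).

For A: n = n₀ − 3ξ → 273 = 460.6 − 3ξ, giving ξ = 62.53 mol/min.
Outlet amounts (n = n₀ + ν ξ):
  C: 328.9 − 1(62.53) = 266.4
  A: 460.6 − 3(62.53) = 273
  B: 0 + 2(62.53) = 125.1
Total out = 266.4 + 273 + 125.1 = 664.4 mol/min.

664 mol/min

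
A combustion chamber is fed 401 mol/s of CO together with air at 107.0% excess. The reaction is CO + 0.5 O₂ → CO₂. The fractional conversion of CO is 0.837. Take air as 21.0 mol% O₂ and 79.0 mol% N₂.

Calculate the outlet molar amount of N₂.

1560 mol/s

Stoichiometric O₂ = 0.5 × 401 = 200.5 mol/s; O₂ fed = 200.5 × 2.070 = 415 mol/s.
N₂ fed = 415 × 79/21 = 1561 mol/s.
Fuel reacted = 0.837 × 401 → ξ = 335.6 mol/s.
Outlet (n = n₀ + ν ξ):
  CO: 401 − 1(335.6) = 65.36
  O₂: 415 − 0.5(335.6) = 247.2
  N₂: 1561 (inert)
  CO₂: 0 + 1(335.6) = 335.6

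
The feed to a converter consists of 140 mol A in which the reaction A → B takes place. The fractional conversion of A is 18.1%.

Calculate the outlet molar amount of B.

25.3 mol

A reacted = 0.181 × 140 = 25.34 mol; ν_A = −1, so ξ = 25.34/1 = 25.34 mol.
Outlet amounts (n = n₀ + ν ξ):
  A: 140 − 1(25.34) = 114.7
  B: 0 + 1(25.34) = 25.34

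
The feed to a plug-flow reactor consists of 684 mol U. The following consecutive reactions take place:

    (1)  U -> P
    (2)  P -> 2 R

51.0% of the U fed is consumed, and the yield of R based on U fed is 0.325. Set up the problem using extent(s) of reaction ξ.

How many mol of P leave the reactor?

Conversion of U: U consumed = 1ξ₁ = 0.51 × 684 → ξ₁ = 348.8 mol.
Yield of R: 2ξ₂ / 684 = 0.325 → ξ₂ = 111.2 mol.
Outlet amounts (n = n₀ + Σ ν·ξ):
  U: 684 − 1(348.8) = 335.2
  P: 0 + 1(348.8) − 1(111.2) = 237.7
  R: 0 + 2(111.2) = 222.3

238 mol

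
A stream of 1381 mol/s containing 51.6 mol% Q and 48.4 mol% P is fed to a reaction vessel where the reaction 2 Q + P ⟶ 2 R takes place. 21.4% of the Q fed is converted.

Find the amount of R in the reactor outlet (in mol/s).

152 mol/s

Q reacted = 0.214 × 712.6 = 152.5 mol/s; ν_Q = −2, so ξ = 152.5/2 = 76.25 mol/s.
Outlet amounts (n = n₀ + ν ξ):
  Q: 712.6 − 2(76.25) = 560.1
  P: 668.4 − 1(76.25) = 592.2
  R: 0 + 2(76.25) = 152.5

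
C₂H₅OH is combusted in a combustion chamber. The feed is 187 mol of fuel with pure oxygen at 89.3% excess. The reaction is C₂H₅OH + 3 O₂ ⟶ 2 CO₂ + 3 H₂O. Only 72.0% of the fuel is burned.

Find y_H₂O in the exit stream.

Stoichiometric O₂ = 3 × 187 = 561 mol; O₂ fed = 561 × 1.893 = 1062 mol.
Fuel reacted = 0.72 × 187 → ξ = 134.6 mol.
Outlet (n = n₀ + ν ξ):
  C₂H₅OH: 187 − 1(134.6) = 52.36
  O₂: 1062 − 3(134.6) = 658.1
  CO₂: 0 + 2(134.6) = 269.3
  H₂O: 0 + 3(134.6) = 403.9
Total out = 1384 mol; y_H₂O = 403.9 / 1384 = 0.2919.

0.292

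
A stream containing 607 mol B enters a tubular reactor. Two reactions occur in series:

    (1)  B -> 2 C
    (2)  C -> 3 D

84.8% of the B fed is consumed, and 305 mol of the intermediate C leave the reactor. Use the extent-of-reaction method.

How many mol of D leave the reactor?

2170 mol

Conversion of B: B consumed = 1ξ₁ = 0.848 × 607 → ξ₁ = 514.7 mol.
C balance: n_C = 0 + 2ξ₁ − 1ξ₂ = 305 → ξ₂ = (2·514.7 − 305)/1 = 724.5 mol.
Outlet amounts (n = n₀ + Σ ν·ξ):
  B: 607 − 1(514.7) = 92.26
  C: 0 + 2(514.7) − 1(724.5) = 305
  D: 0 + 3(724.5) = 2173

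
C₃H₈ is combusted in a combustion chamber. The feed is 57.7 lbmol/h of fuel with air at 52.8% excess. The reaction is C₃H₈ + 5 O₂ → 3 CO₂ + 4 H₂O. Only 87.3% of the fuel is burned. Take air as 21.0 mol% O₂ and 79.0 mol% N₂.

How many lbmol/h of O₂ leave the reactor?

Stoichiometric O₂ = 5 × 57.7 = 288.5 lbmol/h; O₂ fed = 288.5 × 1.528 = 440.8 lbmol/h.
N₂ fed = 440.8 × 79/21 = 1658 lbmol/h.
Fuel reacted = 0.873 × 57.7 → ξ = 50.37 lbmol/h.
Outlet (n = n₀ + ν ξ):
  C₃H₈: 57.7 − 1(50.37) = 7.328
  O₂: 440.8 − 5(50.37) = 189
  N₂: 1658 (inert)
  CO₂: 0 + 3(50.37) = 151.1
  H₂O: 0 + 4(50.37) = 201.5

189 lbmol/h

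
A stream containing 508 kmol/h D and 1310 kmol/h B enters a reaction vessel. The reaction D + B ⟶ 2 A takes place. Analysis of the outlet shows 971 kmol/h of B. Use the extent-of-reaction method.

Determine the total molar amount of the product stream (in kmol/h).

For B: n = n₀ − 1ξ → 971 = 1310 − 1ξ, giving ξ = 339 kmol/h.
Outlet amounts (n = n₀ + ν ξ):
  D: 508 − 1(339) = 169
  B: 1310 − 1(339) = 971
  A: 0 + 2(339) = 678
Total out = 169 + 971 + 678 = 1818 kmol/h.

1820 kmol/h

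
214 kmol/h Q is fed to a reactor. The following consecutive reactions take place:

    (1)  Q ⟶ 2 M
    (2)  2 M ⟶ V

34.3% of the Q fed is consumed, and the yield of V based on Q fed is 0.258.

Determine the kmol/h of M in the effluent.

Conversion of Q: Q consumed = 1ξ₁ = 0.343 × 214 → ξ₁ = 73.4 kmol/h.
Yield of V: 1ξ₂ / 214 = 0.258 → ξ₂ = 55.21 kmol/h.
Outlet amounts (n = n₀ + Σ ν·ξ):
  Q: 214 − 1(73.4) = 140.6
  M: 0 + 2(73.4) − 2(55.21) = 36.38
  V: 0 + 1(55.21) = 55.21

36.4 kmol/h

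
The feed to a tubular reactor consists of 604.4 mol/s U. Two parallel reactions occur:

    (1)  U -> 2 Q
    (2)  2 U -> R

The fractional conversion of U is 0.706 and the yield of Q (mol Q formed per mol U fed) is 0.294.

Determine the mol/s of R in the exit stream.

Yield of Q: 2ξ₁ / 604.4 = 0.294 → ξ₁ = 88.85 mol/s.
Conversion of U: 1ξ₁ + 2ξ₂ = 0.706 × 604.4 = 426.7 → ξ₂ = 168.9 mol/s.
Outlet amounts (n = n₀ + Σ ν·ξ):
  U: 604.4 − 1(88.85) − 2(168.9) = 177.7
  Q: 0 + 2(88.85) = 177.7
  R: 0 + 1(168.9) = 168.9

169 mol/s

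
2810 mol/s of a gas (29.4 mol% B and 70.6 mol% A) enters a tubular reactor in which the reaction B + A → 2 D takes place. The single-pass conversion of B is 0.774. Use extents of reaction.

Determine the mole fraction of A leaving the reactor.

0.478

B reacted = 0.774 × 826.1 = 639.4 mol/s; ν_B = −1, so ξ = 639.4/1 = 639.4 mol/s.
Outlet amounts (n = n₀ + ν ξ):
  B: 826.1 − 1(639.4) = 186.7
  A: 1984 − 1(639.4) = 1344
  D: 0 + 2(639.4) = 1279
Total out = 2810 mol/s; y_A = 1344 / 2810 = 0.4784.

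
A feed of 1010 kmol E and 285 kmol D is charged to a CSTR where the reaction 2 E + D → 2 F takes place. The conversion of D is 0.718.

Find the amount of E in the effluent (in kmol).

D reacted = 0.718 × 285 = 204.6 kmol; ν_D = −1, so ξ = 204.6/1 = 204.6 kmol.
Outlet amounts (n = n₀ + ν ξ):
  E: 1010 − 2(204.6) = 600.7
  D: 285 − 1(204.6) = 80.37
  F: 0 + 2(204.6) = 409.3

601 kmol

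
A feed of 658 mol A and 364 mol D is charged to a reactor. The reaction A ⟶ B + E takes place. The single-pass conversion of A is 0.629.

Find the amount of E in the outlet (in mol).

414 mol

A reacted = 0.629 × 658 = 413.9 mol; ν_A = −1, so ξ = 413.9/1 = 413.9 mol.
Outlet amounts (n = n₀ + ν ξ):
  A: 658 − 1(413.9) = 244.1
  B: 0 + 1(413.9) = 413.9
  E: 0 + 1(413.9) = 413.9
  D: 364 (inert)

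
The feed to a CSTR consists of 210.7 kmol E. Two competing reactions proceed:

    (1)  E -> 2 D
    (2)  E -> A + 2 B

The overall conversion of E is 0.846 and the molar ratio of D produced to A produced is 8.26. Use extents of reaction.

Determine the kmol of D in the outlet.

Conversion of E: E consumed = 0.846 × 210.7 = 178.3 kmol = 1ξ₁ + 1ξ₂.
Selectivity: 2ξ₁ / (1ξ₂) = 8.26 → ξ₁ = 4.13 ξ₂.
Substitute: (1·4.13 + 1) ξ₂ = 178.3 → ξ₂ = 34.75 kmol, ξ₁ = 143.5 kmol.
Outlet amounts (n = n₀ + Σ ν·ξ):
  E: 210.7 − 1(143.5) − 1(34.75) = 32.45
  D: 0 + 2(143.5) = 287
  A: 0 + 1(34.75) = 34.75
  B: 0 + 2(34.75) = 69.49

287 kmol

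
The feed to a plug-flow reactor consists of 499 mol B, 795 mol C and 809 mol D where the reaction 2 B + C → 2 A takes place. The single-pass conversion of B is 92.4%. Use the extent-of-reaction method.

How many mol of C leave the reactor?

B reacted = 0.924 × 499 = 461.1 mol; ν_B = −2, so ξ = 461.1/2 = 230.5 mol.
Outlet amounts (n = n₀ + ν ξ):
  B: 499 − 2(230.5) = 37.92
  C: 795 − 1(230.5) = 564.5
  A: 0 + 2(230.5) = 461.1
  D: 809 (inert)

564 mol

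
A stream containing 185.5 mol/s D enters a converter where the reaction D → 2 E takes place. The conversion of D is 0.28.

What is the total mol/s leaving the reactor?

D reacted = 0.28 × 185.5 = 51.94 mol/s; ν_D = −1, so ξ = 51.94/1 = 51.94 mol/s.
Outlet amounts (n = n₀ + ν ξ):
  D: 185.5 − 1(51.94) = 133.6
  E: 0 + 2(51.94) = 103.9
Total out = 133.6 + 103.9 = 237.4 mol/s.

237 mol/s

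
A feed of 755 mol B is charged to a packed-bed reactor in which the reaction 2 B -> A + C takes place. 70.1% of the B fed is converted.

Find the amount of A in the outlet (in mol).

265 mol

B reacted = 0.701 × 755 = 529.3 mol; ν_B = −2, so ξ = 529.3/2 = 264.6 mol.
Outlet amounts (n = n₀ + ν ξ):
  B: 755 − 2(264.6) = 225.7
  A: 0 + 1(264.6) = 264.6
  C: 0 + 1(264.6) = 264.6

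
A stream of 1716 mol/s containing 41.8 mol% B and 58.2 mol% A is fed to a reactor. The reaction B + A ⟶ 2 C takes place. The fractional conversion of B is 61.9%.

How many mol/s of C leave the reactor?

B reacted = 0.619 × 717.3 = 444 mol/s; ν_B = −1, so ξ = 444/1 = 444 mol/s.
Outlet amounts (n = n₀ + ν ξ):
  B: 717.3 − 1(444) = 273.3
  A: 998.7 − 1(444) = 554.7
  C: 0 + 2(444) = 888

888 mol/s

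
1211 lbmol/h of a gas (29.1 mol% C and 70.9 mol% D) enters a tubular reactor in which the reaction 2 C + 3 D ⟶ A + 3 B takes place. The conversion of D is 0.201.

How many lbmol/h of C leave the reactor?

237 lbmol/h

D reacted = 0.201 × 858.6 = 172.6 lbmol/h; ν_D = −3, so ξ = 172.6/3 = 57.53 lbmol/h.
Outlet amounts (n = n₀ + ν ξ):
  C: 352.4 − 2(57.53) = 237.3
  D: 858.6 − 3(57.53) = 686
  A: 0 + 1(57.53) = 57.53
  B: 0 + 3(57.53) = 172.6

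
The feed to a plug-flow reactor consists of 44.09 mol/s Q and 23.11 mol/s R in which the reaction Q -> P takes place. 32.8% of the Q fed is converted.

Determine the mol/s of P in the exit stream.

Q reacted = 0.328 × 44.09 = 14.46 mol/s; ν_Q = −1, so ξ = 14.46/1 = 14.46 mol/s.
Outlet amounts (n = n₀ + ν ξ):
  Q: 44.09 − 1(14.46) = 29.63
  P: 0 + 1(14.46) = 14.46
  R: 23.11 (inert)

14.5 mol/s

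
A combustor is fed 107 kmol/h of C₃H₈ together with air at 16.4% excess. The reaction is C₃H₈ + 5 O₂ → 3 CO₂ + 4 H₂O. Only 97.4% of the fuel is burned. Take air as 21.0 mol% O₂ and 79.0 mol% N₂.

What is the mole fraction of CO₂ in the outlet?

0.0984

Stoichiometric O₂ = 5 × 107 = 535 kmol/h; O₂ fed = 535 × 1.164 = 622.7 kmol/h.
N₂ fed = 622.7 × 79/21 = 2343 kmol/h.
Fuel reacted = 0.974 × 107 → ξ = 104.2 kmol/h.
Outlet (n = n₀ + ν ξ):
  C₃H₈: 107 − 1(104.2) = 2.782
  O₂: 622.7 − 5(104.2) = 101.6
  N₂: 2343 (inert)
  CO₂: 0 + 3(104.2) = 312.7
  H₂O: 0 + 4(104.2) = 416.9
Total out = 3177 kmol/h; y_CO₂ = 312.7 / 3177 = 0.09842.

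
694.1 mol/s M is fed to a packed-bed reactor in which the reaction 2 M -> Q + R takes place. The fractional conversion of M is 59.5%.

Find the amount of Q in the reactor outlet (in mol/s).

206 mol/s

M reacted = 0.595 × 694.1 = 413 mol/s; ν_M = −2, so ξ = 413/2 = 206.5 mol/s.
Outlet amounts (n = n₀ + ν ξ):
  M: 694.1 − 2(206.5) = 281.1
  Q: 0 + 1(206.5) = 206.5
  R: 0 + 1(206.5) = 206.5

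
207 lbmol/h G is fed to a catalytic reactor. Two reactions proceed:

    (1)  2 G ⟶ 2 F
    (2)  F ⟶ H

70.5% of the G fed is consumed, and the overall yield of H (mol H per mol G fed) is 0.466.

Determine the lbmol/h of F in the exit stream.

Conversion of G: G consumed = 2ξ₁ = 0.705 × 207 → ξ₁ = 72.97 lbmol/h.
Yield of H: 1ξ₂ / 207 = 0.466 → ξ₂ = 96.46 lbmol/h.
Outlet amounts (n = n₀ + Σ ν·ξ):
  G: 207 − 2(72.97) = 61.06
  F: 0 + 2(72.97) − 1(96.46) = 49.47
  H: 0 + 1(96.46) = 96.46

49.5 lbmol/h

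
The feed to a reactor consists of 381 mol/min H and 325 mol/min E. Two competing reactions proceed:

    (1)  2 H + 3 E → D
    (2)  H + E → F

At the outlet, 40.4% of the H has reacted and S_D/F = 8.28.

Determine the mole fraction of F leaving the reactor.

0.0215

Conversion of H: H consumed = 0.404 × 381 = 153.9 mol/min = 2ξ₁ + 1ξ₂.
Selectivity: 1ξ₁ / (1ξ₂) = 8.28 → ξ₁ = 8.28 ξ₂.
Substitute: (2·8.28 + 1) ξ₂ = 153.9 → ξ₂ = 8.766 mol/min, ξ₁ = 72.58 mol/min.
Outlet amounts (n = n₀ + Σ ν·ξ):
  H: 381 − 2(72.58) − 1(8.766) = 227.1
  E: 325 − 3(72.58) − 1(8.766) = 98.5
  D: 0 + 1(72.58) = 72.58
  F: 0 + 1(8.766) = 8.766
Total out = 406.9 mol/min; y_F = 8.766 / 406.9 = 0.02154.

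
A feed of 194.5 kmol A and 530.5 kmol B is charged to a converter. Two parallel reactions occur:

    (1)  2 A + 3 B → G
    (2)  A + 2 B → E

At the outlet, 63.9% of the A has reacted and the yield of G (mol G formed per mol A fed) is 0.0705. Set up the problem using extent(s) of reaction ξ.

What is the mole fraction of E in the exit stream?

Yield of G: 1ξ₁ / 194.5 = 0.0705 → ξ₁ = 13.71 kmol.
Conversion of A: 2ξ₁ + 1ξ₂ = 0.639 × 194.5 = 124.3 → ξ₂ = 96.86 kmol.
Outlet amounts (n = n₀ + Σ ν·ξ):
  A: 194.5 − 2(13.71) − 1(96.86) = 70.21
  B: 530.5 − 3(13.71) − 2(96.86) = 295.6
  G: 0 + 1(13.71) = 13.71
  E: 0 + 1(96.86) = 96.86
Total out = 476.4 kmol; y_E = 96.86 / 476.4 = 0.2033.

0.203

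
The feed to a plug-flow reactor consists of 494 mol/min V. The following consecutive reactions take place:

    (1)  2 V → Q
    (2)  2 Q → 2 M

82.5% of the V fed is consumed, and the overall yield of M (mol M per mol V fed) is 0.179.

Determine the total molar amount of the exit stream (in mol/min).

290 mol/min

Conversion of V: V consumed = 2ξ₁ = 0.825 × 494 → ξ₁ = 203.8 mol/min.
Yield of M: 2ξ₂ / 494 = 0.179 → ξ₂ = 44.21 mol/min.
Outlet amounts (n = n₀ + Σ ν·ξ):
  V: 494 − 2(203.8) = 86.45
  Q: 0 + 1(203.8) − 2(44.21) = 115.3
  M: 0 + 2(44.21) = 88.43
Total out = 86.45 + 115.3 + 88.43 = 290.2 mol/min.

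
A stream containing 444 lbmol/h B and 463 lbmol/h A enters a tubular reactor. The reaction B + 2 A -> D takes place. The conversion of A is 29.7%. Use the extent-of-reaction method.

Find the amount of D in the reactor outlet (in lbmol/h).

A reacted = 0.297 × 463 = 137.5 lbmol/h; ν_A = −2, so ξ = 137.5/2 = 68.76 lbmol/h.
Outlet amounts (n = n₀ + ν ξ):
  B: 444 − 1(68.76) = 375.2
  A: 463 − 2(68.76) = 325.5
  D: 0 + 1(68.76) = 68.76

68.8 lbmol/h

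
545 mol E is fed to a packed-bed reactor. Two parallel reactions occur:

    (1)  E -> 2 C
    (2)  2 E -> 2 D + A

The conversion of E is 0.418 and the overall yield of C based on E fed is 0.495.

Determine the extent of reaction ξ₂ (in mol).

ξ₂ = 46.5 mol

Yield of C: 2ξ₁ / 545 = 0.495 → ξ₁ = 134.9 mol.
Conversion of E: 1ξ₁ + 2ξ₂ = 0.418 × 545 = 227.8 → ξ₂ = 46.46 mol.
Outlet amounts (n = n₀ + Σ ν·ξ):
  E: 545 − 1(134.9) − 2(46.46) = 317.2
  C: 0 + 2(134.9) = 269.8
  D: 0 + 2(46.46) = 92.92
  A: 0 + 1(46.46) = 46.46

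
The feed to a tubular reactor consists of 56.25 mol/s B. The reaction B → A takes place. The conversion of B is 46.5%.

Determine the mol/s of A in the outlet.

B reacted = 0.465 × 56.25 = 26.16 mol/s; ν_B = −1, so ξ = 26.16/1 = 26.16 mol/s.
Outlet amounts (n = n₀ + ν ξ):
  B: 56.25 − 1(26.16) = 30.09
  A: 0 + 1(26.16) = 26.16

26.2 mol/s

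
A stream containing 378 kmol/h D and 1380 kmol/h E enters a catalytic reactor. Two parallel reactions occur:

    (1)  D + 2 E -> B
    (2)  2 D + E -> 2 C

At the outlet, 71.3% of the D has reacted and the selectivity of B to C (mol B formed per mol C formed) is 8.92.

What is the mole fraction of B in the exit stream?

Conversion of D: D consumed = 0.713 × 378 = 269.5 kmol/h = 1ξ₁ + 2ξ₂.
Selectivity: 1ξ₁ / (2ξ₂) = 8.92 → ξ₁ = 17.84 ξ₂.
Substitute: (1·17.84 + 2) ξ₂ = 269.5 → ξ₂ = 13.58 kmol/h, ξ₁ = 242.3 kmol/h.
Outlet amounts (n = n₀ + Σ ν·ξ):
  D: 378 − 1(242.3) − 2(13.58) = 108.5
  E: 1380 − 2(242.3) − 1(13.58) = 881.7
  B: 0 + 1(242.3) = 242.3
  C: 0 + 2(13.58) = 27.17
Total out = 1260 kmol/h; y_B = 242.3 / 1260 = 0.1924.

0.192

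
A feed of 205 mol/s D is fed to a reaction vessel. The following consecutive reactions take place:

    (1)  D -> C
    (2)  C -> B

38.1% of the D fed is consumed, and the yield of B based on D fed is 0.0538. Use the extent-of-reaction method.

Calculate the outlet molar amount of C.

Conversion of D: D consumed = 1ξ₁ = 0.381 × 205 → ξ₁ = 78.11 mol/s.
Yield of B: 1ξ₂ / 205 = 0.0538 → ξ₂ = 11.03 mol/s.
Outlet amounts (n = n₀ + Σ ν·ξ):
  D: 205 − 1(78.11) = 126.9
  C: 0 + 1(78.11) − 1(11.03) = 67.08
  B: 0 + 1(11.03) = 11.03

67.1 mol/s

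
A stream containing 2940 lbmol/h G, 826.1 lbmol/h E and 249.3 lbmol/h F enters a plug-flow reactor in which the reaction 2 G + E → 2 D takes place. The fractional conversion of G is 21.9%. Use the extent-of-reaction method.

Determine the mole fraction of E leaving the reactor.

0.137

G reacted = 0.219 × 2940 = 643.9 lbmol/h; ν_G = −2, so ξ = 643.9/2 = 321.9 lbmol/h.
Outlet amounts (n = n₀ + ν ξ):
  G: 2940 − 2(321.9) = 2296
  E: 826.1 − 1(321.9) = 504.2
  D: 0 + 2(321.9) = 643.9
  F: 249.3 (inert)
Total out = 3693 lbmol/h; y_E = 504.2 / 3693 = 0.1365.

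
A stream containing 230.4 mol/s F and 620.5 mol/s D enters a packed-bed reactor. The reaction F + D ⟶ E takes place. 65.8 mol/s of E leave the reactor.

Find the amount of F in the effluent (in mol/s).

165 mol/s

For E: n = n₀ + 1ξ → 65.8 = 0 + 1ξ, giving ξ = 65.8 mol/s.
Outlet amounts (n = n₀ + ν ξ):
  F: 230.4 − 1(65.8) = 164.6
  D: 620.5 − 1(65.8) = 554.7
  E: 0 + 1(65.8) = 65.8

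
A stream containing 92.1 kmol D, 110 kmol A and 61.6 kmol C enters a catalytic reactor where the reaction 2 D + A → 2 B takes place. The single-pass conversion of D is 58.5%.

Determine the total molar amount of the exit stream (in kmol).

237 kmol

D reacted = 0.585 × 92.1 = 53.88 kmol; ν_D = −2, so ξ = 53.88/2 = 26.94 kmol.
Outlet amounts (n = n₀ + ν ξ):
  D: 92.1 − 2(26.94) = 38.22
  A: 110 − 1(26.94) = 83.06
  B: 0 + 2(26.94) = 53.88
  C: 61.6 (inert)
Total out = 38.22 + 83.06 + 53.88 + 61.6 = 236.8 kmol.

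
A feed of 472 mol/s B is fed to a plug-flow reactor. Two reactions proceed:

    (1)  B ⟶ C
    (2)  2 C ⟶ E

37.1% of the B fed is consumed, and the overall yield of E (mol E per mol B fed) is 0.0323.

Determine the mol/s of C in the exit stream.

Conversion of B: B consumed = 1ξ₁ = 0.371 × 472 → ξ₁ = 175.1 mol/s.
Yield of E: 1ξ₂ / 472 = 0.0323 → ξ₂ = 15.25 mol/s.
Outlet amounts (n = n₀ + Σ ν·ξ):
  B: 472 − 1(175.1) = 296.9
  C: 0 + 1(175.1) − 2(15.25) = 144.6
  E: 0 + 1(15.25) = 15.25

145 mol/s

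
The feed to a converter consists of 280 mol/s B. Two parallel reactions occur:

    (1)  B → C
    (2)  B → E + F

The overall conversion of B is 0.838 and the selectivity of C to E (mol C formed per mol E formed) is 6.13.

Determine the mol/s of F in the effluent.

Conversion of B: B consumed = 0.838 × 280 = 234.6 mol/s = 1ξ₁ + 1ξ₂.
Selectivity: 1ξ₁ / (1ξ₂) = 6.13 → ξ₁ = 6.13 ξ₂.
Substitute: (1·6.13 + 1) ξ₂ = 234.6 → ξ₂ = 32.91 mol/s, ξ₁ = 201.7 mol/s.
Outlet amounts (n = n₀ + Σ ν·ξ):
  B: 280 − 1(201.7) − 1(32.91) = 45.36
  C: 0 + 1(201.7) = 201.7
  E: 0 + 1(32.91) = 32.91
  F: 0 + 1(32.91) = 32.91

32.9 mol/s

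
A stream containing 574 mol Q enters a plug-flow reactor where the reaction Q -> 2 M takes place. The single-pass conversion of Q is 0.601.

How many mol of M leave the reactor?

690 mol

Q reacted = 0.601 × 574 = 345 mol; ν_Q = −1, so ξ = 345/1 = 345 mol.
Outlet amounts (n = n₀ + ν ξ):
  Q: 574 − 1(345) = 229
  M: 0 + 2(345) = 689.9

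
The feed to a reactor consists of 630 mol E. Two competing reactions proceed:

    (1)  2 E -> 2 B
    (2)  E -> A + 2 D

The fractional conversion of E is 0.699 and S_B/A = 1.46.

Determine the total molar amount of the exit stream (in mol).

988 mol

Conversion of E: E consumed = 0.699 × 630 = 440.4 mol = 2ξ₁ + 1ξ₂.
Selectivity: 2ξ₁ / (1ξ₂) = 1.46 → ξ₁ = 0.73 ξ₂.
Substitute: (2·0.73 + 1) ξ₂ = 440.4 → ξ₂ = 179 mol, ξ₁ = 130.7 mol.
Outlet amounts (n = n₀ + Σ ν·ξ):
  E: 630 − 2(130.7) − 1(179) = 189.6
  B: 0 + 2(130.7) = 261.4
  A: 0 + 1(179) = 179
  D: 0 + 2(179) = 358
Total out = 189.6 + 261.4 + 179 + 358 = 988 mol.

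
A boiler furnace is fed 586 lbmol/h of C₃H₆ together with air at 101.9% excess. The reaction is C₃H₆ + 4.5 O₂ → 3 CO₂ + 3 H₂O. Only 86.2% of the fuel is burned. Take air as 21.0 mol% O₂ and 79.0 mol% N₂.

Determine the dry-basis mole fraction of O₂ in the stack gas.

0.124

Stoichiometric O₂ = 4.5 × 586 = 2637 lbmol/h; O₂ fed = 2637 × 2.019 = 5324 lbmol/h.
N₂ fed = 5324 × 79/21 = 20030 lbmol/h.
Fuel reacted = 0.862 × 586 → ξ = 505.1 lbmol/h.
Outlet (n = n₀ + ν ξ):
  C₃H₆: 586 − 1(505.1) = 80.87
  O₂: 5324 − 4.5(505.1) = 3051
  N₂: 20030 (inert)
  CO₂: 0 + 3(505.1) = 1515
  H₂O: 0 + 3(505.1) = 1515
Dry total = 24680 lbmol/h; y_O₂ (dry) = 3051 / 24680 = 0.1236.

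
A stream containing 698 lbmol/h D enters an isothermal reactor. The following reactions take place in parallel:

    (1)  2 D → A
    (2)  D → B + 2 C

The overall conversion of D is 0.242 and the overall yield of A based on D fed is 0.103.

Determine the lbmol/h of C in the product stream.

50.3 lbmol/h

Yield of A: 1ξ₁ / 698 = 0.103 → ξ₁ = 71.89 lbmol/h.
Conversion of D: 2ξ₁ + 1ξ₂ = 0.242 × 698 = 168.9 → ξ₂ = 25.13 lbmol/h.
Outlet amounts (n = n₀ + Σ ν·ξ):
  D: 698 − 2(71.89) − 1(25.13) = 529.1
  A: 0 + 1(71.89) = 71.89
  B: 0 + 1(25.13) = 25.13
  C: 0 + 2(25.13) = 50.26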